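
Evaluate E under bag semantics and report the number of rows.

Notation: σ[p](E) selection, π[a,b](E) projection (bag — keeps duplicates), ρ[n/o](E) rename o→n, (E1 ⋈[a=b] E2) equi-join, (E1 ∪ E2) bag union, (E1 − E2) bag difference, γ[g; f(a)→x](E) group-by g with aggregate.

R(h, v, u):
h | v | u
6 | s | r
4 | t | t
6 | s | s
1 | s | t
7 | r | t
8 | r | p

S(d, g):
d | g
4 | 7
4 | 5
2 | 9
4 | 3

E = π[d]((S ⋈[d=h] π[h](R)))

Per-node cardinality:
  S → 4
  R → 6
  π[h](R) → 6
  (S ⋈[d=h] π[h](R)) → 3
  π[d]((S ⋈[d=h] π[h](R))) → 3

|E| = 3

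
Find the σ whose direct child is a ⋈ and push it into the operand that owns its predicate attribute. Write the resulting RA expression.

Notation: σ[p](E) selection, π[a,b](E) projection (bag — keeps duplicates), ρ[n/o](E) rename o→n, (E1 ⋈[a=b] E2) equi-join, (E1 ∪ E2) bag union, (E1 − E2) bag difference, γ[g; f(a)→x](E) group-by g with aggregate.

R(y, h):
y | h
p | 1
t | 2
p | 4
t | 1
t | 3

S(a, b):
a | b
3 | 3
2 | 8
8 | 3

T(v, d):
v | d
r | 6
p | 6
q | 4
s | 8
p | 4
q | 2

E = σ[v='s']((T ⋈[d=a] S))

σ filters on v, owned by the left side.
E' = (σ[v='s'](T) ⋈[d=a] S)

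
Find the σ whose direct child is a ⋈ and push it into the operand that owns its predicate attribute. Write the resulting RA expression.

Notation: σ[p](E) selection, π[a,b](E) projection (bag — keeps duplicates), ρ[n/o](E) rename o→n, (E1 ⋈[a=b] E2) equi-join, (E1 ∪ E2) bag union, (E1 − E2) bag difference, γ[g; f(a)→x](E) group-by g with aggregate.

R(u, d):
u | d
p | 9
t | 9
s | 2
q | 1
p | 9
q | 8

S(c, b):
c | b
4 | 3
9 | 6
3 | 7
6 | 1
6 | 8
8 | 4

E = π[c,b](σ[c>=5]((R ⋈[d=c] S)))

σ filters on c, owned by the right side.
E' = π[c,b]((R ⋈[d=c] σ[c>=5](S)))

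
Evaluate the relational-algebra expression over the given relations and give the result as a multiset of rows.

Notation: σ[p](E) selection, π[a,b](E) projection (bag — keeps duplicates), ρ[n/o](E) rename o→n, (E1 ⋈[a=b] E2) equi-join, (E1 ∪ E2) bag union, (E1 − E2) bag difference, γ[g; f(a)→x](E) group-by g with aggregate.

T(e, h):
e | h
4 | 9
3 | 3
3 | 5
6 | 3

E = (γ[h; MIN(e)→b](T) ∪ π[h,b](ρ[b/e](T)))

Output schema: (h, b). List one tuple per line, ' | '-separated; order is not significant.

Per-node cardinality:
  T → 4
  γ[h; MIN(e)→b](T) → 3
  T → 4
  ρ[b/e](T) → 4
  π[h,b](ρ[b/e](T)) → 4
  (γ[h; MIN(e)→b](T) ∪ π[h,b](ρ[b/e](T))) → 7

== RESULT ==
h | b
3 | 3
3 | 3
3 | 6
5 | 3
5 | 3
9 | 4
9 | 4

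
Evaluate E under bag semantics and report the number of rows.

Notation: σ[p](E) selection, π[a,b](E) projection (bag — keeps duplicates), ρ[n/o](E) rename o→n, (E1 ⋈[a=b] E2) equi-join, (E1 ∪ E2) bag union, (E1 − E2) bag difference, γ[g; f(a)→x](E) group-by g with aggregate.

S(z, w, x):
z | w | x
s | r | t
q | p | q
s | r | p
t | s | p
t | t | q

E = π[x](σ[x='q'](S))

Row counts bottom-up:
  S → 5
  σ[x='q'](S) → 2
  π[x](σ[x='q'](S)) → 2

|E| = 2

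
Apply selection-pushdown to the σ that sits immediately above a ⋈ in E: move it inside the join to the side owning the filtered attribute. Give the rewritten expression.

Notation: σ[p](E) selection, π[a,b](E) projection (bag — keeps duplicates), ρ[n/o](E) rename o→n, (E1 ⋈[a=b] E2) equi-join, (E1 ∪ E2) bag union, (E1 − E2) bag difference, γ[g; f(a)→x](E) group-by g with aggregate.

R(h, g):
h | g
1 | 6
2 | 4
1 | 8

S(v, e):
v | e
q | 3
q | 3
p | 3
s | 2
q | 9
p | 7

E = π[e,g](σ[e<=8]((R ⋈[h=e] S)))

σ filters on e, owned by the right side.
E' = π[e,g]((R ⋈[h=e] σ[e<=8](S)))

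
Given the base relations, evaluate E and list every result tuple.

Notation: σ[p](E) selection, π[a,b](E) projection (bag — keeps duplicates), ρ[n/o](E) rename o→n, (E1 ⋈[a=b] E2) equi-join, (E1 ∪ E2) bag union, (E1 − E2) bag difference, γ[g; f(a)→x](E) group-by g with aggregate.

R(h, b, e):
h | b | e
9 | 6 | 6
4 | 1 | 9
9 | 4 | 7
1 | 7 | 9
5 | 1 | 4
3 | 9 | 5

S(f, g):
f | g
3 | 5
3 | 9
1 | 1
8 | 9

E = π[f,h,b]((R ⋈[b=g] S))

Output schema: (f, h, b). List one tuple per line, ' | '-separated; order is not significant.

Per-node cardinality:
  R → 6
  S → 4
  (R ⋈[b=g] S) → 4
  π[f,h,b]((R ⋈[b=g] S)) → 4

== RESULT ==
f | h | b
1 | 4 | 1
1 | 5 | 1
3 | 3 | 9
8 | 3 | 9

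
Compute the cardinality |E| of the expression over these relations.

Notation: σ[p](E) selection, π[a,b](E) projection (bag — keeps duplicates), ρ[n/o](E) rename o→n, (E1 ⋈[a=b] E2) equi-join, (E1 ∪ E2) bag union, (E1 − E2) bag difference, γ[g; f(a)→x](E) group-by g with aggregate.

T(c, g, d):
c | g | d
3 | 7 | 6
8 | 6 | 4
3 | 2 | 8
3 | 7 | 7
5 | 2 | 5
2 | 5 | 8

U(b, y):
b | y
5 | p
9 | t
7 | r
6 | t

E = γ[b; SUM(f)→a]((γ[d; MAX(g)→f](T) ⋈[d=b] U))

Row counts bottom-up:
  T → 6
  γ[d; MAX(g)→f](T) → 5
  U → 4
  (γ[d; MAX(g)→f](T) ⋈[d=b] U) → 3
  γ[b; SUM(f)→a]((γ[d; MAX(g)→f](T) ⋈[d=b] U)) → 3

|E| = 3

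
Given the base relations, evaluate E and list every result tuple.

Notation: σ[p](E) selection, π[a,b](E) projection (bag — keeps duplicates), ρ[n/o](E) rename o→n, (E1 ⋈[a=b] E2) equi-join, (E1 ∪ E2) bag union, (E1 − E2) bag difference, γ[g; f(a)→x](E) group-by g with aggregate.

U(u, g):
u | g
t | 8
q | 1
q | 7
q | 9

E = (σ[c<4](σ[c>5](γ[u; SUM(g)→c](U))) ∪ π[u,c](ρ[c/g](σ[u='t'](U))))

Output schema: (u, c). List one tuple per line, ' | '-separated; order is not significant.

Per-node cardinality:
  U → 4
  γ[u; SUM(g)→c](U) → 2
  σ[c>5](γ[u; SUM(g)→c](U)) → 2
  σ[c<4](σ[c>5](γ[u; SUM(g)→c](U))) → 0
  U → 4
  σ[u='t'](U) → 1
  ρ[c/g](σ[u='t'](U)) → 1
  π[u,c](ρ[c/g](σ[u='t'](U))) → 1
  (σ[c<4](σ[c>5](γ[u; SUM(g)→c](U))) ∪ π[u,c](ρ[c/g](σ[u='t'](U)))) → 1

== RESULT ==
u | c
t | 8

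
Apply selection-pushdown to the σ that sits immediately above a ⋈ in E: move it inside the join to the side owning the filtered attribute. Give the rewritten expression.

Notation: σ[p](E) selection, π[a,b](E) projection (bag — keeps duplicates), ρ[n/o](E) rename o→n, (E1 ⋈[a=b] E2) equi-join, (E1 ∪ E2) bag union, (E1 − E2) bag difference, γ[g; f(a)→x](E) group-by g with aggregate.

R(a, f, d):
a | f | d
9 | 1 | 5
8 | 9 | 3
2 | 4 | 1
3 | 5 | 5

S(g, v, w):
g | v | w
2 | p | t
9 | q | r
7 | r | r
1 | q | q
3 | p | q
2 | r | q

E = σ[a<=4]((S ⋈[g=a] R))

σ filters on a, owned by the right side.
E' = (S ⋈[g=a] σ[a<=4](R))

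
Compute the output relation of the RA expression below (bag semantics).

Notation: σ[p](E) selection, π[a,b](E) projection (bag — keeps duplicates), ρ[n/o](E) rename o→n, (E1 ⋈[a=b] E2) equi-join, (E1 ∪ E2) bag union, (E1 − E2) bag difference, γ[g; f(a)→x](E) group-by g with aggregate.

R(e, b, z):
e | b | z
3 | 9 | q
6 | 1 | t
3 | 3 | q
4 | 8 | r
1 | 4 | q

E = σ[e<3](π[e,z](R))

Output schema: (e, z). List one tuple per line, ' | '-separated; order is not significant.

Per-node cardinality:
  R → 5
  π[e,z](R) → 5
  σ[e<3](π[e,z](R)) → 1

== RESULT ==
e | z
1 | q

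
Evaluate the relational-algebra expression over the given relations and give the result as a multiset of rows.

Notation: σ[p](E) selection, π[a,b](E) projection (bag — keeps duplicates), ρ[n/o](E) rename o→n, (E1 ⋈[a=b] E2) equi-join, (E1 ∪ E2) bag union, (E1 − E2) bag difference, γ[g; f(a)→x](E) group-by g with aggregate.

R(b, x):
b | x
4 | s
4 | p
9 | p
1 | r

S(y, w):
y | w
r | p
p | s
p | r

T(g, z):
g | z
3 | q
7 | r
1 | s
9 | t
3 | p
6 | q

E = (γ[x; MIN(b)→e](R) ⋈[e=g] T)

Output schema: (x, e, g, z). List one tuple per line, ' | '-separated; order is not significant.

Row counts bottom-up:
  R → 4
  γ[x; MIN(b)→e](R) → 3
  T → 6
  (γ[x; MIN(b)→e](R) ⋈[e=g] T) → 1

== RESULT ==
x | e | g | z
r | 1 | 1 | s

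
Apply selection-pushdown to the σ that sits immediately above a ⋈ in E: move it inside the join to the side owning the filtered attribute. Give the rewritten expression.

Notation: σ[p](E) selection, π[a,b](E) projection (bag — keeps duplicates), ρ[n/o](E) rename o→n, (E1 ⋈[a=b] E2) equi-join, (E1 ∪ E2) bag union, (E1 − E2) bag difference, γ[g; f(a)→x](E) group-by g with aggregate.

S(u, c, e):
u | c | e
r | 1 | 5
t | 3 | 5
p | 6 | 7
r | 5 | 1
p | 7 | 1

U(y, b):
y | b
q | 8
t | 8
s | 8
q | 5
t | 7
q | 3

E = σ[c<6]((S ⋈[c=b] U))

σ filters on c, owned by the left side.
E' = (σ[c<6](S) ⋈[c=b] U)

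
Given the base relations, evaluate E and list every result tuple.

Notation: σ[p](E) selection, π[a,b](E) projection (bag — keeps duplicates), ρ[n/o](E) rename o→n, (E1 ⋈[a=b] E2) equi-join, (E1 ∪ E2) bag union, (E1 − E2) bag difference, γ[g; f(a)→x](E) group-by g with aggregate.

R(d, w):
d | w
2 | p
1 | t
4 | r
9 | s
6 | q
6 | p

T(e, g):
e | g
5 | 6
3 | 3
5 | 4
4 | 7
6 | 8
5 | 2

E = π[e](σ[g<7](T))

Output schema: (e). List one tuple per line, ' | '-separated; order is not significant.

Row counts bottom-up:
  T → 6
  σ[g<7](T) → 4
  π[e](σ[g<7](T)) → 4

== RESULT ==
e
3
5
5
5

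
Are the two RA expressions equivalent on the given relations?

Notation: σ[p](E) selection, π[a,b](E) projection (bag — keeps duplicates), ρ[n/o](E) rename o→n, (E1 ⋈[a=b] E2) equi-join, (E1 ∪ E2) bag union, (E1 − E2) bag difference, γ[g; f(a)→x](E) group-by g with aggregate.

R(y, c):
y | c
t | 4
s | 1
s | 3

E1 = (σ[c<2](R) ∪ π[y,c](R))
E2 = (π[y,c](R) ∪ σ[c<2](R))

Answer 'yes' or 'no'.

E1 row counts bottom-up:
  R → 3
  σ[c<2](R) → 1
  R → 3
  π[y,c](R) → 3
  (σ[c<2](R) ∪ π[y,c](R)) → 4
E2 row counts bottom-up:
  R → 3
  π[y,c](R) → 3
  R → 3
  σ[c<2](R) → 1
  (π[y,c](R) ∪ σ[c<2](R)) → 4

E1 and E2 produce the same multiset:
y | c
s | 1
s | 1
s | 3
t | 4

yes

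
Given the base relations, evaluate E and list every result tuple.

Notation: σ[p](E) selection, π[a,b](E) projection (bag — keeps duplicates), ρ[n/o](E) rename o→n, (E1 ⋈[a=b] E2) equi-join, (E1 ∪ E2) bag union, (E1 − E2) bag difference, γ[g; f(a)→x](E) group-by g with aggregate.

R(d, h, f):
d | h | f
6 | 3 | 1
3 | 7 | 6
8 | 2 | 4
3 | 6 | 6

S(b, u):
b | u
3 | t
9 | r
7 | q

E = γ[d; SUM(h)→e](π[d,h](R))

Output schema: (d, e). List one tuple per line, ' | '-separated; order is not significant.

Stepwise |·|:
  R → 4
  π[d,h](R) → 4
  γ[d; SUM(h)→e](π[d,h](R)) → 3

== RESULT ==
d | e
3 | 13
6 | 3
8 | 2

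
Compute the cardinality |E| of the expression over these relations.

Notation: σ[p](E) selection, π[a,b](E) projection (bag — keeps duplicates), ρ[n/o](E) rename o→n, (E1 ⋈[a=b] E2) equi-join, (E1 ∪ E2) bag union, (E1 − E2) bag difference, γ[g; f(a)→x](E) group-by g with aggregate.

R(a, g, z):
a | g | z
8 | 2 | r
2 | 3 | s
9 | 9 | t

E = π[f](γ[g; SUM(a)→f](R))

Subexpression sizes:
  R → 3
  γ[g; SUM(a)→f](R) → 3
  π[f](γ[g; SUM(a)→f](R)) → 3

|E| = 3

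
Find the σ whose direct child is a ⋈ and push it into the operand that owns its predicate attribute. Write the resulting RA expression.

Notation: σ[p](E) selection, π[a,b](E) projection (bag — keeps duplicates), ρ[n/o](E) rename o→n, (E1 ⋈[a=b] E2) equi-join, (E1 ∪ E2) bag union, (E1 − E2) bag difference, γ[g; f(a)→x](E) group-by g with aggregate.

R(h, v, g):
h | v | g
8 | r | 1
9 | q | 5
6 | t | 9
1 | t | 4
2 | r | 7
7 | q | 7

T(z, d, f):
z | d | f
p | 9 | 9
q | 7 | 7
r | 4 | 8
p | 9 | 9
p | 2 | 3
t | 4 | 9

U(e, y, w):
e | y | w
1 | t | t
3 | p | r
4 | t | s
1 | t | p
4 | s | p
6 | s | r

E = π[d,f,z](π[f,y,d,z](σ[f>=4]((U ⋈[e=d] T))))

σ filters on f, owned by the right side.
E' = π[d,f,z](π[f,y,d,z]((U ⋈[e=d] σ[f>=4](T))))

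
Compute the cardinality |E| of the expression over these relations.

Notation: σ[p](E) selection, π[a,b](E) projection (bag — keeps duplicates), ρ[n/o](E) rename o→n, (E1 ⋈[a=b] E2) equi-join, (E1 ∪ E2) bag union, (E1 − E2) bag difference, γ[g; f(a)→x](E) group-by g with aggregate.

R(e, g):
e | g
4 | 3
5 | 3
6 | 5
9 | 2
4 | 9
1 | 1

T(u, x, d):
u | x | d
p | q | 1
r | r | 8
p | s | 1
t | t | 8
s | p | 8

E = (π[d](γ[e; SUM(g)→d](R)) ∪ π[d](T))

Row counts bottom-up:
  R → 6
  γ[e; SUM(g)→d](R) → 5
  π[d](γ[e; SUM(g)→d](R)) → 5
  T → 5
  π[d](T) → 5
  (π[d](γ[e; SUM(g)→d](R)) ∪ π[d](T)) → 10

|E| = 10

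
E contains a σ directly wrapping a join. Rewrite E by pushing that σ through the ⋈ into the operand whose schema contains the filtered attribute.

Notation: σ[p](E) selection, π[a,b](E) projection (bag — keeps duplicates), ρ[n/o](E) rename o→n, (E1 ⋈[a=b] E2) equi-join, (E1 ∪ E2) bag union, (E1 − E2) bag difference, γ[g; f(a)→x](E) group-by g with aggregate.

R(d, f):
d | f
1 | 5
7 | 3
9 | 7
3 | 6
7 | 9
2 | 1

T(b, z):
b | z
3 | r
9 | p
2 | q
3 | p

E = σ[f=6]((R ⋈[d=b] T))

σ filters on f, owned by the left side.
E' = (σ[f=6](R) ⋈[d=b] T)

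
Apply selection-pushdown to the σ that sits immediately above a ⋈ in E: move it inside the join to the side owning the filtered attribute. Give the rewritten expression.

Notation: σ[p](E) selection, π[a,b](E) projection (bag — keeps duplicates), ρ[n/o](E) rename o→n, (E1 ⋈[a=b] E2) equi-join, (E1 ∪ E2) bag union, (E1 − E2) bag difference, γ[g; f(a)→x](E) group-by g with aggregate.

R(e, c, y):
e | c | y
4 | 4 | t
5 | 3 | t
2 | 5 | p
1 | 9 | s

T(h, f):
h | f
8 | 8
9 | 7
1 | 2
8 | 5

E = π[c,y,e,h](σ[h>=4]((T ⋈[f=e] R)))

σ filters on h, owned by the left side.
E' = π[c,y,e,h]((σ[h>=4](T) ⋈[f=e] R))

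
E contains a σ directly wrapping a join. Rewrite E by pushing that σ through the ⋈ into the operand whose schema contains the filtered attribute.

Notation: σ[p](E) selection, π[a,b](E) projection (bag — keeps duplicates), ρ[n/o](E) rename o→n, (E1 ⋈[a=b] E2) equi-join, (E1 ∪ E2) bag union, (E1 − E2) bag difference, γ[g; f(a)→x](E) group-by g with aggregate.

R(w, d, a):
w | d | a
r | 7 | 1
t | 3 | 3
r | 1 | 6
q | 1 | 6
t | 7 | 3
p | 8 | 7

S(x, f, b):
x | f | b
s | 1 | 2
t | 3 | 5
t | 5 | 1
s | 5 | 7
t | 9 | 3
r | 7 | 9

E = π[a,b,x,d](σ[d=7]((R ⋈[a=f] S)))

σ filters on d, owned by the left side.
E' = π[a,b,x,d]((σ[d=7](R) ⋈[a=f] S))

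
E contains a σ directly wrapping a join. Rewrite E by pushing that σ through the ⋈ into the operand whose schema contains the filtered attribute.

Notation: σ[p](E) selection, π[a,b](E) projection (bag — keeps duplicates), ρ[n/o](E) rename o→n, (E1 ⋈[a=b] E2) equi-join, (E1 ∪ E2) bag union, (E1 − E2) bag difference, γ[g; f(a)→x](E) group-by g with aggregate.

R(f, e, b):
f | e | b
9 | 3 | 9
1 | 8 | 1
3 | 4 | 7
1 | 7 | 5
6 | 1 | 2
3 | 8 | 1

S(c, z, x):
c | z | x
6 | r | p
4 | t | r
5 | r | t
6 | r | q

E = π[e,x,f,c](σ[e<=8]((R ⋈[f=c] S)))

σ filters on e, owned by the left side.
E' = π[e,x,f,c]((σ[e<=8](R) ⋈[f=c] S))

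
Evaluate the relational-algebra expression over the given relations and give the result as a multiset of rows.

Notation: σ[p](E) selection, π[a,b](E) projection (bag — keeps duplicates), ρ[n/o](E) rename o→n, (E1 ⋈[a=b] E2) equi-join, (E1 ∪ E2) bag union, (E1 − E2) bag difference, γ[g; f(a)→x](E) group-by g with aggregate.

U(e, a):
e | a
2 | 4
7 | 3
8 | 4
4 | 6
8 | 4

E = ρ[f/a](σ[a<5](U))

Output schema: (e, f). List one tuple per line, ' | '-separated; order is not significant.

Stepwise |·|:
  U → 5
  σ[a<5](U) → 4
  ρ[f/a](σ[a<5](U)) → 4

== RESULT ==
e | f
2 | 4
7 | 3
8 | 4
8 | 4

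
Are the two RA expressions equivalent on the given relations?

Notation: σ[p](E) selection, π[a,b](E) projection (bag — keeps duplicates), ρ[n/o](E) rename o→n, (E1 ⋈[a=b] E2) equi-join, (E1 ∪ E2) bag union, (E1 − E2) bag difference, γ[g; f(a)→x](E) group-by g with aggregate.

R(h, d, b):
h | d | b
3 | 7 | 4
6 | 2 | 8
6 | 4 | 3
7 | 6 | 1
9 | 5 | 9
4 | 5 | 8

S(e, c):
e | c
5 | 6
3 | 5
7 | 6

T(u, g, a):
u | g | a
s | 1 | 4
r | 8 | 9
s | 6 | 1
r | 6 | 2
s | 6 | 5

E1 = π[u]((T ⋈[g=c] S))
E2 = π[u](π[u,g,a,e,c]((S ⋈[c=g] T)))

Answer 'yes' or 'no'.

E1 per-node cardinality:
  T → 5
  S → 3
  (T ⋈[g=c] S) → 6
  π[u]((T ⋈[g=c] S)) → 6
E2 per-node cardinality:
  S → 3
  T → 5
  (S ⋈[c=g] T) → 6
  π[u,g,a,e,c]((S ⋈[c=g] T)) → 6
  π[u](π[u,g,a,e,c]((S ⋈[c=g] T))) → 6

E1 and E2 produce the same multiset:
u
r
r
s
s
s
s

yes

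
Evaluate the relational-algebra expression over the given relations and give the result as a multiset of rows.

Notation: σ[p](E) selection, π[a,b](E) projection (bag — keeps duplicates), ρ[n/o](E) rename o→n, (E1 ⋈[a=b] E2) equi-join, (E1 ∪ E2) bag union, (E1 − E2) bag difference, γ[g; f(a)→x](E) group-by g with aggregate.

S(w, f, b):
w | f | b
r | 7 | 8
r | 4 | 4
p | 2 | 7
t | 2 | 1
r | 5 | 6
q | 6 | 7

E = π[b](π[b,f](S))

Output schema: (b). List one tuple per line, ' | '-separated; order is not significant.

Subexpression sizes:
  S → 6
  π[b,f](S) → 6
  π[b](π[b,f](S)) → 6

== RESULT ==
b
1
4
6
7
7
8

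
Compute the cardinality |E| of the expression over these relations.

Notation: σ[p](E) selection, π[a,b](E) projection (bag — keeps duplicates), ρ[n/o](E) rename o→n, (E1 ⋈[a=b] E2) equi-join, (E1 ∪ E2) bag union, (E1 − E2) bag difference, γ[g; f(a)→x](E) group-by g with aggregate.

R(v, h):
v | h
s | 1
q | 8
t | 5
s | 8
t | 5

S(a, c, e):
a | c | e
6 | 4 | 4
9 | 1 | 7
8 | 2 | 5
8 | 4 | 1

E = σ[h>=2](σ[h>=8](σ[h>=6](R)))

Row counts bottom-up:
  R → 5
  σ[h>=6](R) → 2
  σ[h>=8](σ[h>=6](R)) → 2
  σ[h>=2](σ[h>=8](σ[h>=6](R))) → 2

|E| = 2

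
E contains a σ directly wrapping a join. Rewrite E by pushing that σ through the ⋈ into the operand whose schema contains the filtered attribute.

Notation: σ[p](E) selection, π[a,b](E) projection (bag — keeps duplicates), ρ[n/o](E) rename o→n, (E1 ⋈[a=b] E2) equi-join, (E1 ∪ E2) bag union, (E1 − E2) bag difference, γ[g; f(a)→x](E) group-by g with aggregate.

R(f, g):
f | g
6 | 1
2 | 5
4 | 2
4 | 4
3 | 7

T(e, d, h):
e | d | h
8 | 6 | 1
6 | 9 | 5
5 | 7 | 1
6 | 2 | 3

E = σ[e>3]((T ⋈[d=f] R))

σ filters on e, owned by the left side.
E' = (σ[e>3](T) ⋈[d=f] R)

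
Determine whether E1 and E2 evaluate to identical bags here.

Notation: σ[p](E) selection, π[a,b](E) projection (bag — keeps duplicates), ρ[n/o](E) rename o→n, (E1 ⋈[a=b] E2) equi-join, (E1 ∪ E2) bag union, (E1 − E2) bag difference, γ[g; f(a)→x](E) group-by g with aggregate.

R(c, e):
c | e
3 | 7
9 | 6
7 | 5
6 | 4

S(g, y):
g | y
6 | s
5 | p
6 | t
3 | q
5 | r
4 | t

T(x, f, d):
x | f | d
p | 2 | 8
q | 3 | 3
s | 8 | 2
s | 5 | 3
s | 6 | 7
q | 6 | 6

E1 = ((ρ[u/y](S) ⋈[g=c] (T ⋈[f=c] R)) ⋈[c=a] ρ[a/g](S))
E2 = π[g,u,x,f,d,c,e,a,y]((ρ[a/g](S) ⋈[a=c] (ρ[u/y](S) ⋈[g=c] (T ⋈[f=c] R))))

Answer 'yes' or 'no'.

E1 stepwise |·|:
  S → 6
  ρ[u/y](S) → 6
  T → 6
  R → 4
  (T ⋈[f=c] R) → 3
  (ρ[u/y](S) ⋈[g=c] (T ⋈[f=c] R)) → 5
  S → 6
  ρ[a/g](S) → 6
  ((ρ[u/y](S) ⋈[g=c] (T ⋈[f=c] R)) ⋈[c=a] ρ[a/g](S)) → 9
E2 stepwise |·|:
  S → 6
  ρ[a/g](S) → 6
  S → 6
  ρ[u/y](S) → 6
  T → 6
  R → 4
  (T ⋈[f=c] R) → 3
  (ρ[u/y](S) ⋈[g=c] (T ⋈[f=c] R)) → 5
  (ρ[a/g](S) ⋈[a=c] (ρ[u/y](S) ⋈[g=c] (T ⋈[f=c] R))) → 9
  π[g,u,x,f,d,c,e,a,y]((ρ[a/g](S) ⋈[a=c] (ρ[u/y](S) ⋈[g=c] (T ⋈[f=c] R)))) → 9

E1 and E2 produce the same multiset:
g | u | x | f | d | c | e | a | y
3 | q | q | 3 | 3 | 3 | 7 | 3 | q
6 | s | q | 6 | 6 | 6 | 4 | 6 | s
6 | s | q | 6 | 6 | 6 | 4 | 6 | t
6 | s | s | 6 | 7 | 6 | 4 | 6 | s
6 | s | s | 6 | 7 | 6 | 4 | 6 | t
6 | t | q | 6 | 6 | 6 | 4 | 6 | s
6 | t | q | 6 | 6 | 6 | 4 | 6 | t
6 | t | s | 6 | 7 | 6 | 4 | 6 | s
6 | t | s | 6 | 7 | 6 | 4 | 6 | t

yes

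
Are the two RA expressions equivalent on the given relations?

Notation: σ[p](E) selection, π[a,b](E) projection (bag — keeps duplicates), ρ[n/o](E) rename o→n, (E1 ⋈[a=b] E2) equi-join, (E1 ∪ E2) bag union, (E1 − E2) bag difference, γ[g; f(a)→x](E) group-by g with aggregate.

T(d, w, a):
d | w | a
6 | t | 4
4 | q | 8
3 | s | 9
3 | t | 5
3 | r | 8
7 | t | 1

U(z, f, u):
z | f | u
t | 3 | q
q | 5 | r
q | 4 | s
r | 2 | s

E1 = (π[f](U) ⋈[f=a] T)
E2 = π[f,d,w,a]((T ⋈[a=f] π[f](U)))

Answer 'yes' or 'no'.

E1 subexpression sizes:
  U → 4
  π[f](U) → 4
  T → 6
  (π[f](U) ⋈[f=a] T) → 2
E2 subexpression sizes:
  T → 6
  U → 4
  π[f](U) → 4
  (T ⋈[a=f] π[f](U)) → 2
  π[f,d,w,a]((T ⋈[a=f] π[f](U))) → 2

E1 and E2 produce the same multiset:
f | d | w | a
4 | 6 | t | 4
5 | 3 | t | 5

yes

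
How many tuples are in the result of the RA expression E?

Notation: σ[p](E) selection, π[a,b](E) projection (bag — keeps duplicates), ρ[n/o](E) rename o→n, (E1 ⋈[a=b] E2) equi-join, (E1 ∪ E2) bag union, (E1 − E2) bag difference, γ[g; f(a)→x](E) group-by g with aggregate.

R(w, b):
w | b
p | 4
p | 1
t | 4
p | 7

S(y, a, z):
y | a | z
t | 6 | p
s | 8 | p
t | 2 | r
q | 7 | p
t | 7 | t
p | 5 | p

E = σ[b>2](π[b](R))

Stepwise |·|:
  R → 4
  π[b](R) → 4
  σ[b>2](π[b](R)) → 3

|E| = 3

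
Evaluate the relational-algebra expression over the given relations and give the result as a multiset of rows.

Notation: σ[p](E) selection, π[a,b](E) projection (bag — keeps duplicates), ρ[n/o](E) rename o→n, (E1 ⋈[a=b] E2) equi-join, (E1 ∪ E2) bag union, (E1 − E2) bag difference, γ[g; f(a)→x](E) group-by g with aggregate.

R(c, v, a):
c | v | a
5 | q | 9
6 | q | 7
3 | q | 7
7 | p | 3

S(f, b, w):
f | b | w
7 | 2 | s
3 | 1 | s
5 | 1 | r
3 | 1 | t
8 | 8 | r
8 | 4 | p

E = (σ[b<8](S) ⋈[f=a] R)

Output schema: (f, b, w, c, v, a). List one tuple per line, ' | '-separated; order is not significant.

Stepwise |·|:
  S → 6
  σ[b<8](S) → 5
  R → 4
  (σ[b<8](S) ⋈[f=a] R) → 4

== RESULT ==
f | b | w | c | v | a
3 | 1 | s | 7 | p | 3
3 | 1 | t | 7 | p | 3
7 | 2 | s | 3 | q | 7
7 | 2 | s | 6 | q | 7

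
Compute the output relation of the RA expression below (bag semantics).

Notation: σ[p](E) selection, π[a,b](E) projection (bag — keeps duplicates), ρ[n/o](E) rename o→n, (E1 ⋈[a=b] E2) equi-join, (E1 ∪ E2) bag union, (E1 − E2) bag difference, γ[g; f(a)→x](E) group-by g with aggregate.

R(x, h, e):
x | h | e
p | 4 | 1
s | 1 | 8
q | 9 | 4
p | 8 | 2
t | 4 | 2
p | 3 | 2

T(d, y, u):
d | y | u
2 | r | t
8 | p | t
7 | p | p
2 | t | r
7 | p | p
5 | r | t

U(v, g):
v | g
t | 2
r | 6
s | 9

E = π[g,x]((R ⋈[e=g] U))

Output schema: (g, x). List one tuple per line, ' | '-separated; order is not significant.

Per-node cardinality:
  R → 6
  U → 3
  (R ⋈[e=g] U) → 3
  π[g,x]((R ⋈[e=g] U)) → 3

== RESULT ==
g | x
2 | p
2 | p
2 | t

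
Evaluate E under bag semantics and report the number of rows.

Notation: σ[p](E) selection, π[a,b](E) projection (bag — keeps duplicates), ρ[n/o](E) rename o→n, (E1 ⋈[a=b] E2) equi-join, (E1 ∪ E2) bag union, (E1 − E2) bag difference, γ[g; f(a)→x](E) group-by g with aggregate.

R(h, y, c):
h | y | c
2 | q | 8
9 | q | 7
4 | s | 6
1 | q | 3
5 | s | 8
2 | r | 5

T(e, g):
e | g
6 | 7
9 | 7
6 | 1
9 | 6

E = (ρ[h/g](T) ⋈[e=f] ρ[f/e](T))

Stepwise |·|:
  T → 4
  ρ[h/g](T) → 4
  T → 4
  ρ[f/e](T) → 4
  (ρ[h/g](T) ⋈[e=f] ρ[f/e](T)) → 8

|E| = 8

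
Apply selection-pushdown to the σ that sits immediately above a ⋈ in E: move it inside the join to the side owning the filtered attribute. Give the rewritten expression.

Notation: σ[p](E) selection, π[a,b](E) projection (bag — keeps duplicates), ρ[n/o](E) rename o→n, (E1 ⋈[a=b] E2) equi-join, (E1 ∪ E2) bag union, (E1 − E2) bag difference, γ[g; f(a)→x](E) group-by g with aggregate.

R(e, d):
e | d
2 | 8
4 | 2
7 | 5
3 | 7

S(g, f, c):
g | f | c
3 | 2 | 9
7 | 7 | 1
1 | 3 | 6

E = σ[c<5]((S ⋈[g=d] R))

σ filters on c, owned by the left side.
E' = (σ[c<5](S) ⋈[g=d] R)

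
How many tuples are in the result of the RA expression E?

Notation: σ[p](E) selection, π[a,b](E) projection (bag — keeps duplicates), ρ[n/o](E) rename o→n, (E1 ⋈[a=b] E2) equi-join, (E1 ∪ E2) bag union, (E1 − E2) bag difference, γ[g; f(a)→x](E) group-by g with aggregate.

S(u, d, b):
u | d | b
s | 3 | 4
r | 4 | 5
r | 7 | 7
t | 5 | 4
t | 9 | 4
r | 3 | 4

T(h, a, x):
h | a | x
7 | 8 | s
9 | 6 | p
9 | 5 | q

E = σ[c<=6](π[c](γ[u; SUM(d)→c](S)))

Stepwise |·|:
  S → 6
  γ[u; SUM(d)→c](S) → 3
  π[c](γ[u; SUM(d)→c](S)) → 3
  σ[c<=6](π[c](γ[u; SUM(d)→c](S))) → 1

|E| = 1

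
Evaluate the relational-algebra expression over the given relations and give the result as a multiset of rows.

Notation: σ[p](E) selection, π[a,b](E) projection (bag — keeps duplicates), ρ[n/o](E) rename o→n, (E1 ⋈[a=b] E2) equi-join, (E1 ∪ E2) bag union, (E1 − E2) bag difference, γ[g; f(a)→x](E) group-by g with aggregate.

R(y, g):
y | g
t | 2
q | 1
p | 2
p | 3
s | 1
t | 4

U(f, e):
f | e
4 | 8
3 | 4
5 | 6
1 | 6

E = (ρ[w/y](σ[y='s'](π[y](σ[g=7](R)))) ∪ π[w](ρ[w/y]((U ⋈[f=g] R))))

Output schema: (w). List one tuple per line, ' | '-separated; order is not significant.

Row counts bottom-up:
  R → 6
  σ[g=7](R) → 0
  π[y](σ[g=7](R)) → 0
  σ[y='s'](π[y](σ[g=7](R))) → 0
  ρ[w/y](σ[y='s'](π[y](σ[g=7](R)))) → 0
  U → 4
  R → 6
  (U ⋈[f=g] R) → 4
  ρ[w/y]((U ⋈[f=g] R)) → 4
  π[w](ρ[w/y]((U ⋈[f=g] R))) → 4
  (ρ[w/y](σ[y='s'](π[y](σ[g=7](R)))) ∪ π[w](ρ[w/y]((U ⋈[f=g] R)))) → 4

== RESULT ==
w
p
q
s
t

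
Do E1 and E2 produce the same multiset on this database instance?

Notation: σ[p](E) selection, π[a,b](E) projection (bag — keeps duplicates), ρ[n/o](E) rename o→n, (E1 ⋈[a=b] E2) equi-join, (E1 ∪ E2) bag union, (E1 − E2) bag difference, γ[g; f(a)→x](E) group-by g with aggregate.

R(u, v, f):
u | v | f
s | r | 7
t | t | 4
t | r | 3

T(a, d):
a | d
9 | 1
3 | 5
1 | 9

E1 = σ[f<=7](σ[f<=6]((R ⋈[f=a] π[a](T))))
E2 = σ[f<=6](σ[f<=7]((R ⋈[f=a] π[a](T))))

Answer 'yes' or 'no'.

E1 stepwise |·|:
  R → 3
  T → 3
  π[a](T) → 3
  (R ⋈[f=a] π[a](T)) → 1
  σ[f<=6]((R ⋈[f=a] π[a](T))) → 1
  σ[f<=7](σ[f<=6]((R ⋈[f=a] π[a](T)))) → 1
E2 stepwise |·|:
  R → 3
  T → 3
  π[a](T) → 3
  (R ⋈[f=a] π[a](T)) → 1
  σ[f<=7]((R ⋈[f=a] π[a](T))) → 1
  σ[f<=6](σ[f<=7]((R ⋈[f=a] π[a](T)))) → 1

E1 and E2 produce the same multiset:
u | v | f | a
t | r | 3 | 3

yes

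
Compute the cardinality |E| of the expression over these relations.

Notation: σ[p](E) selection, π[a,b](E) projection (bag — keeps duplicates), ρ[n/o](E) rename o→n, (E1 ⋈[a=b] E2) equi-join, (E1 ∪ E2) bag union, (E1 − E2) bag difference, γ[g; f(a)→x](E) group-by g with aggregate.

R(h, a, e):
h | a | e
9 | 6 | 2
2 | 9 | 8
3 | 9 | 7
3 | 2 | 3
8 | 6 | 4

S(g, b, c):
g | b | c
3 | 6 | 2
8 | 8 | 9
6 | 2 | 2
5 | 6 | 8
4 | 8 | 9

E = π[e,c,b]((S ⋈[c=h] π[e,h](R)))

Row counts bottom-up:
  S → 5
  R → 5
  π[e,h](R) → 5
  (S ⋈[c=h] π[e,h](R)) → 5
  π[e,c,b]((S ⋈[c=h] π[e,h](R))) → 5

|E| = 5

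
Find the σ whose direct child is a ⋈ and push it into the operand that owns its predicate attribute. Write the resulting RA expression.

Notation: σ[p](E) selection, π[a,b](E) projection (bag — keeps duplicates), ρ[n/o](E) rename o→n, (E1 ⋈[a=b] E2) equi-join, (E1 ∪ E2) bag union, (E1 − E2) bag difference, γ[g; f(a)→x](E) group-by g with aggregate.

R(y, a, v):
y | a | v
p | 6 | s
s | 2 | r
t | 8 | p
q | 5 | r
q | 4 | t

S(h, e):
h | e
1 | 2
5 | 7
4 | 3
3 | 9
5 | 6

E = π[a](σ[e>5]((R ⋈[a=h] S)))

σ filters on e, owned by the right side.
E' = π[a]((R ⋈[a=h] σ[e>5](S)))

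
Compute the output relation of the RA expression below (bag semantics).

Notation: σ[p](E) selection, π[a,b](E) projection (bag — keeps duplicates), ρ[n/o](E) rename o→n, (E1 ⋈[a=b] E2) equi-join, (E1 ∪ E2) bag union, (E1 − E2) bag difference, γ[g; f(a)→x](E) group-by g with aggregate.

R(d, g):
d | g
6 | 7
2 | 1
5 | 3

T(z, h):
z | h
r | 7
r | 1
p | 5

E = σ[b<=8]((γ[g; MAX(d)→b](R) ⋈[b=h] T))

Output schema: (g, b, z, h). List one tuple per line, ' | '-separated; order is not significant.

Subexpression sizes:
  R → 3
  γ[g; MAX(d)→b](R) → 3
  T → 3
  (γ[g; MAX(d)→b](R) ⋈[b=h] T) → 1
  σ[b<=8]((γ[g; MAX(d)→b](R) ⋈[b=h] T)) → 1

== RESULT ==
g | b | z | h
3 | 5 | p | 5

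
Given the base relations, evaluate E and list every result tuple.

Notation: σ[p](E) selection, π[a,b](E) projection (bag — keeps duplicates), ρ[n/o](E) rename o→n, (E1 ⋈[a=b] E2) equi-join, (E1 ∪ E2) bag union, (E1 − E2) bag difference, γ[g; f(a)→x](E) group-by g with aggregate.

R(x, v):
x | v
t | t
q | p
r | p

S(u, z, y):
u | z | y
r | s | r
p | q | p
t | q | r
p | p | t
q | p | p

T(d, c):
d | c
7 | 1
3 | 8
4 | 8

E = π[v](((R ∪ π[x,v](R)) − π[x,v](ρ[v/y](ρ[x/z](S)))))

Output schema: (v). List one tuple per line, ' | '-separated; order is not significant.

Subexpression sizes:
  R → 3
  R → 3
  π[x,v](R) → 3
  (R ∪ π[x,v](R)) → 6
  S → 5
  ρ[x/z](S) → 5
  ρ[v/y](ρ[x/z](S)) → 5
  π[x,v](ρ[v/y](ρ[x/z](S))) → 5
  ((R ∪ π[x,v](R)) − π[x,v](ρ[v/y](ρ[x/z](S)))) → 5
  π[v](((R ∪ π[x,v](R)) − π[x,v](ρ[v/y](ρ[x/z](S))))) → 5

== RESULT ==
v
p
p
p
t
t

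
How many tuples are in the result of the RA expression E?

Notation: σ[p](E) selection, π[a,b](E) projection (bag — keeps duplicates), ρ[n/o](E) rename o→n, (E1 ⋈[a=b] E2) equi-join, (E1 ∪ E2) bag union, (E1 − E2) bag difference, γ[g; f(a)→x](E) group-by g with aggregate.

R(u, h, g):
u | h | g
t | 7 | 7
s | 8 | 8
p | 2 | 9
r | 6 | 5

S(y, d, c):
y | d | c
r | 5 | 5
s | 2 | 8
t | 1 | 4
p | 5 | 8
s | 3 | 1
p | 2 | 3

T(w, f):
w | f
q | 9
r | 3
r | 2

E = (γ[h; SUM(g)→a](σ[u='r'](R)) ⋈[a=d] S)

Subexpression sizes:
  R → 4
  σ[u='r'](R) → 1
  γ[h; SUM(g)→a](σ[u='r'](R)) → 1
  S → 6
  (γ[h; SUM(g)→a](σ[u='r'](R)) ⋈[a=d] S) → 2

|E| = 2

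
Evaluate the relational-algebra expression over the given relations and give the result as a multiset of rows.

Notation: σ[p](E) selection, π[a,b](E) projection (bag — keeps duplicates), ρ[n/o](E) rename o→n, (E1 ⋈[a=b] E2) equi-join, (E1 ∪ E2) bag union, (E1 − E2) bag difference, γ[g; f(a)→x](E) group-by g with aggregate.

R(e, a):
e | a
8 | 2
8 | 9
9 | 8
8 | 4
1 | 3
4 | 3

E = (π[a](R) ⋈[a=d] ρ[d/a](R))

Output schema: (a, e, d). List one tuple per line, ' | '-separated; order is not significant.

Per-node cardinality:
  R → 6
  π[a](R) → 6
  R → 6
  ρ[d/a](R) → 6
  (π[a](R) ⋈[a=d] ρ[d/a](R)) → 8

== RESULT ==
a | e | d
2 | 8 | 2
3 | 1 | 3
3 | 1 | 3
3 | 4 | 3
3 | 4 | 3
4 | 8 | 4
8 | 9 | 8
9 | 8 | 9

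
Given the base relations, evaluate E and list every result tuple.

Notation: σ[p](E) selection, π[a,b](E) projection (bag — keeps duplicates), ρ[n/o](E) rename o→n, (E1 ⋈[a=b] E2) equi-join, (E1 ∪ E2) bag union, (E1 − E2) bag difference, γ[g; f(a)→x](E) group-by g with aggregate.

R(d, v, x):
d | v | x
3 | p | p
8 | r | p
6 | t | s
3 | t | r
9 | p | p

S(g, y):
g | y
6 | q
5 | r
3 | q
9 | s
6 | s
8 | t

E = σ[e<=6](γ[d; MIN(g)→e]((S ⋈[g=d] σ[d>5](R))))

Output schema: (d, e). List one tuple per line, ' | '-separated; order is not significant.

Stepwise |·|:
  S → 6
  R → 5
  σ[d>5](R) → 3
  (S ⋈[g=d] σ[d>5](R)) → 4
  γ[d; MIN(g)→e]((S ⋈[g=d] σ[d>5](R))) → 3
  σ[e<=6](γ[d; MIN(g)→e]((S ⋈[g=d] σ[d>5](R)))) → 1

== RESULT ==
d | e
6 | 6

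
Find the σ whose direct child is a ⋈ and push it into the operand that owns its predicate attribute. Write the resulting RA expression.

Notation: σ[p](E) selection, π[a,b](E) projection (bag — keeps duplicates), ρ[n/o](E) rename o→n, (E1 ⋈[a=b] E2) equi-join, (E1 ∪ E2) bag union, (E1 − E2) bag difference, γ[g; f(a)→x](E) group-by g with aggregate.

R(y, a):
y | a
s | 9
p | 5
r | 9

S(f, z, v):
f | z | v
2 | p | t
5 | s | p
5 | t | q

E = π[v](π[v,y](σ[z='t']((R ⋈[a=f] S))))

σ filters on z, owned by the right side.
E' = π[v](π[v,y]((R ⋈[a=f] σ[z='t'](S))))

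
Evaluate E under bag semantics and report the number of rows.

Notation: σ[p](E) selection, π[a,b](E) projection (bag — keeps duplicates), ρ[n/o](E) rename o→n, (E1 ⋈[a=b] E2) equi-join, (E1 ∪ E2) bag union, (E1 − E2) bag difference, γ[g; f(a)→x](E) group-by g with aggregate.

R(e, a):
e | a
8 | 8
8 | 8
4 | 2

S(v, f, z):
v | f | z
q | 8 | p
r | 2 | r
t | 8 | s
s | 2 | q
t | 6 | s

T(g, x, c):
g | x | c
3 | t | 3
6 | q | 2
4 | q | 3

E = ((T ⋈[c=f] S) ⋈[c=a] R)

Per-node cardinality:
  T → 3
  S → 5
  (T ⋈[c=f] S) → 2
  R → 3
  ((T ⋈[c=f] S) ⋈[c=a] R) → 2

|E| = 2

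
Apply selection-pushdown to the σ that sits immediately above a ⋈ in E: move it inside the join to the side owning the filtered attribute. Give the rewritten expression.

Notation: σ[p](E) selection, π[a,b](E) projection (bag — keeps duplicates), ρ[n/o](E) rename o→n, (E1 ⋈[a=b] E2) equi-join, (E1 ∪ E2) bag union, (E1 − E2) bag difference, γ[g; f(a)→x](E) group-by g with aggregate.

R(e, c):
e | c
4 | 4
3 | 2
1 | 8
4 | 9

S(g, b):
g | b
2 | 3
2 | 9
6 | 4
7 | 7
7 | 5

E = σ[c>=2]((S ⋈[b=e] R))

σ filters on c, owned by the right side.
E' = (S ⋈[b=e] σ[c>=2](R))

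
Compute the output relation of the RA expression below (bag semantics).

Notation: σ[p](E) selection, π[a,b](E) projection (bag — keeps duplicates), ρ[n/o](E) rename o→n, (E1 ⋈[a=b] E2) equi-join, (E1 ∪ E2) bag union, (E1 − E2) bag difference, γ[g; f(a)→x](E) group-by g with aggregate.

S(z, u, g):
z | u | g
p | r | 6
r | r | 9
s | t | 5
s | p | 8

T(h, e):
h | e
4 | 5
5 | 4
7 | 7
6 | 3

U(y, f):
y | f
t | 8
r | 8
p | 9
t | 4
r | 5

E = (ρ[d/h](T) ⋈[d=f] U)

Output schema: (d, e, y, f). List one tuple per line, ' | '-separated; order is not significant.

Row counts bottom-up:
  T → 4
  ρ[d/h](T) → 4
  U → 5
  (ρ[d/h](T) ⋈[d=f] U) → 2

== RESULT ==
d | e | y | f
4 | 5 | t | 4
5 | 4 | r | 5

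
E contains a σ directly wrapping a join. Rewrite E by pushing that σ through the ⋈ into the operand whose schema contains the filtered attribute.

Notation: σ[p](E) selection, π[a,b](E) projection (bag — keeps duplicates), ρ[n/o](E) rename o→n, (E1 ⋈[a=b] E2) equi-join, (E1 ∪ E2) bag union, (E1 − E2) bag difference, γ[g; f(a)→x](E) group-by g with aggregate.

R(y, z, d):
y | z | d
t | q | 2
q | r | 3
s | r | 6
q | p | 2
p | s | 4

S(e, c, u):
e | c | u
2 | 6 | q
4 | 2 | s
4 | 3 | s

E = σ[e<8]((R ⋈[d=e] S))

σ filters on e, owned by the right side.
E' = (R ⋈[d=e] σ[e<8](S))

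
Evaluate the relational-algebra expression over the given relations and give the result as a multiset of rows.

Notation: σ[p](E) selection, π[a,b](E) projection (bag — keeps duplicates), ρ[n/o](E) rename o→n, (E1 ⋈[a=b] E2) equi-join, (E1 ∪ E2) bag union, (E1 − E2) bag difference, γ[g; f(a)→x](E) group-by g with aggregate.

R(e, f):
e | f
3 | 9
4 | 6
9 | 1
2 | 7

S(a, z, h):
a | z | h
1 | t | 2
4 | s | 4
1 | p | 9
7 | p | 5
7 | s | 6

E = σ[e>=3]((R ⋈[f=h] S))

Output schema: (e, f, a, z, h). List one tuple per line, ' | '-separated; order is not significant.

Row counts bottom-up:
  R → 4
  S → 5
  (R ⋈[f=h] S) → 2
  σ[e>=3]((R ⋈[f=h] S)) → 2

== RESULT ==
e | f | a | z | h
3 | 9 | 1 | p | 9
4 | 6 | 7 | s | 6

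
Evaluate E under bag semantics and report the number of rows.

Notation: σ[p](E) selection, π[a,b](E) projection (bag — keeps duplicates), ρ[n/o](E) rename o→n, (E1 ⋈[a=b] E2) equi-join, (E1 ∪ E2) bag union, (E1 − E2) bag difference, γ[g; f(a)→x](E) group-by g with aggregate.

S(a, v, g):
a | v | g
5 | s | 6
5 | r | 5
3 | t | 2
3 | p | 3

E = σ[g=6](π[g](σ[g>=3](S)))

Row counts bottom-up:
  S → 4
  σ[g>=3](S) → 3
  π[g](σ[g>=3](S)) → 3
  σ[g=6](π[g](σ[g>=3](S))) → 1

|E| = 1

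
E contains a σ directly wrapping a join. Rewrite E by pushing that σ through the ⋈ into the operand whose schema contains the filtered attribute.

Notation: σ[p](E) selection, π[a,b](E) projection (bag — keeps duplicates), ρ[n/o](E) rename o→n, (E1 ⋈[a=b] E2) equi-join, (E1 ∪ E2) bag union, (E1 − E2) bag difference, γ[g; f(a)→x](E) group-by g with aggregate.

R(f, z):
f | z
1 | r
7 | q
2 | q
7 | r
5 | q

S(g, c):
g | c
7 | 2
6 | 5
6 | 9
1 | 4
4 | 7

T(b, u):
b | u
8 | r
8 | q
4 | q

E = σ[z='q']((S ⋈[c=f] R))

σ filters on z, owned by the right side.
E' = (S ⋈[c=f] σ[z='q'](R))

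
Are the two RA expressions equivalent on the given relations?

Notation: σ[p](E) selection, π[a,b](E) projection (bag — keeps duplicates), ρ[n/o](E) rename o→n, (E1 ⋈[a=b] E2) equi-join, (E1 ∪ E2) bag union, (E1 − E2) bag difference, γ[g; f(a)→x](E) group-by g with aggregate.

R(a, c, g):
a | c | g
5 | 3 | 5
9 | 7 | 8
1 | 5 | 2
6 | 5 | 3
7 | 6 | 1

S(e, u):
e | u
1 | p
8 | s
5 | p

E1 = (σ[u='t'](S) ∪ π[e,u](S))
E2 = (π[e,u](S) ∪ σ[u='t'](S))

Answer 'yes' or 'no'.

E1 subexpression sizes:
  S → 3
  σ[u='t'](S) → 0
  S → 3
  π[e,u](S) → 3
  (σ[u='t'](S) ∪ π[e,u](S)) → 3
E2 subexpression sizes:
  S → 3
  π[e,u](S) → 3
  S → 3
  σ[u='t'](S) → 0
  (π[e,u](S) ∪ σ[u='t'](S)) → 3

E1 and E2 produce the same multiset:
e | u
1 | p
5 | p
8 | s

yes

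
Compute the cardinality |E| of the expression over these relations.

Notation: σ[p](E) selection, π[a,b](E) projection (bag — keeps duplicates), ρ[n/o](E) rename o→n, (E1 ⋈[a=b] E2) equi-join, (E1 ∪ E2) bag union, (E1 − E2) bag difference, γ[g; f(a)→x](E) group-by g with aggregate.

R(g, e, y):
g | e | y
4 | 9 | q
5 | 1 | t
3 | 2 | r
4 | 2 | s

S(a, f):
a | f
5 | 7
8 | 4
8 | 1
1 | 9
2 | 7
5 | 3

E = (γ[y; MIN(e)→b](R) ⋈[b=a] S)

Row counts bottom-up:
  R → 4
  γ[y; MIN(e)→b](R) → 4
  S → 6
  (γ[y; MIN(e)→b](R) ⋈[b=a] S) → 3

|E| = 3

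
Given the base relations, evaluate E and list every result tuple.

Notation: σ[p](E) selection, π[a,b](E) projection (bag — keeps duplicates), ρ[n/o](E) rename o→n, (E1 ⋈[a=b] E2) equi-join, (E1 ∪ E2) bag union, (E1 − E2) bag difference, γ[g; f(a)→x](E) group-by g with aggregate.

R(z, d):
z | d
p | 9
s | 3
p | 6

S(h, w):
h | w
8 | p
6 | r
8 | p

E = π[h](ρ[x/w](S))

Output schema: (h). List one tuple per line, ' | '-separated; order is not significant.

Stepwise |·|:
  S → 3
  ρ[x/w](S) → 3
  π[h](ρ[x/w](S)) → 3

== RESULT ==
h
6
8
8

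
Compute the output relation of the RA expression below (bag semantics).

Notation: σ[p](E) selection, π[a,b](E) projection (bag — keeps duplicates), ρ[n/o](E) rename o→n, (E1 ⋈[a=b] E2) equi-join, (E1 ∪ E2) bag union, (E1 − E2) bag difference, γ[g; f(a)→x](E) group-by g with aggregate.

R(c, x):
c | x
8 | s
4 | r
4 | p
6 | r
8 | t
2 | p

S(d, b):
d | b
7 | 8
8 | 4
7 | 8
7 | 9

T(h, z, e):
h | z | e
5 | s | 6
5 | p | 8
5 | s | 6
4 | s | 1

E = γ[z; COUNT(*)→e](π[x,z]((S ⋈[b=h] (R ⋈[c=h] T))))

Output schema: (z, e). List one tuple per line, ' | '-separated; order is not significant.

Row counts bottom-up:
  S → 4
  R → 6
  T → 4
  (R ⋈[c=h] T) → 2
  (S ⋈[b=h] (R ⋈[c=h] T)) → 2
  π[x,z]((S ⋈[b=h] (R ⋈[c=h] T))) → 2
  γ[z; COUNT(*)→e](π[x,z]((S ⋈[b=h] (R ⋈[c=h] T)))) → 1

== RESULT ==
z | e
s | 2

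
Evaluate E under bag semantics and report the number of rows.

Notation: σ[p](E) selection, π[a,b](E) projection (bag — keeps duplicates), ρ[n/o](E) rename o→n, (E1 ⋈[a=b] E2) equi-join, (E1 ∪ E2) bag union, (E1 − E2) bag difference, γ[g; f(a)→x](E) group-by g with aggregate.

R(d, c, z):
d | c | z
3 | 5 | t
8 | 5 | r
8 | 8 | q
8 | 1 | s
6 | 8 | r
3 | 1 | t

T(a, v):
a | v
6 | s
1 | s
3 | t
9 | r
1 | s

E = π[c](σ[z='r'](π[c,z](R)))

Per-node cardinality:
  R → 6
  π[c,z](R) → 6
  σ[z='r'](π[c,z](R)) → 2
  π[c](σ[z='r'](π[c,z](R))) → 2

|E| = 2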